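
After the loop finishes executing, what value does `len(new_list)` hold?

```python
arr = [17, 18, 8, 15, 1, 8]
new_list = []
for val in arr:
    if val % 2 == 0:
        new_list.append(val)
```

Let's trace through this code step by step.

Initialize: arr = [17, 18, 8, 15, 1, 8]
Initialize: new_list = []
Entering loop: for val in arr:
After iteration 1: val = 17, new_list = []
After iteration 2: val = 18, new_list = [18]
After iteration 3: val = 8, new_list = [18, 8]
After iteration 4: val = 15, new_list = [18, 8]
After iteration 5: val = 1, new_list = [18, 8]
After iteration 6: val = 8, new_list = [18, 8, 8]
Loop ends.
len(new_list) = 3

Final answer: 3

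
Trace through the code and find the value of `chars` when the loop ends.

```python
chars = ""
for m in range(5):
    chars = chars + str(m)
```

Let's trace through this code step by step.

Initialize: chars = ''
Entering loop: for m in range(5):
After iteration 1: m = 0, chars = '0'
After iteration 2: m = 1, chars = '01'
After iteration 3: m = 2, chars = '012'
After iteration 4: m = 3, chars = '0123'
After iteration 5: m = 4, chars = '01234'
Loop ends.

Final answer: '01234'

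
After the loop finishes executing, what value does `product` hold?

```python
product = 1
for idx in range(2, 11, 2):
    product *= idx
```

Let's trace through this code step by step.

Initialize: product = 1
Entering loop: for idx in range(2, 11, 2):
After iteration 1: idx = 2, product = 2
After iteration 2: idx = 4, product = 8
After iteration 3: idx = 6, product = 48
After iteration 4: idx = 8, product = 384
After iteration 5: idx = 10, product = 3840
Loop ends.

Final answer: 3840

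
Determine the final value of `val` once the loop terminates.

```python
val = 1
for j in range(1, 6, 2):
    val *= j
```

Let's trace through this code step by step.

Initialize: val = 1
Entering loop: for j in range(1, 6, 2):
After iteration 1: j = 1, val = 1
After iteration 2: j = 3, val = 3
After iteration 3: j = 5, val = 15
Loop ends.

Final answer: 15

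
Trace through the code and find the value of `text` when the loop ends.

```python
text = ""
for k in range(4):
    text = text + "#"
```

Let's trace through this code step by step.

Initialize: text = ''
Entering loop: for k in range(4):
After iteration 1: k = 0, text = '#'
After iteration 2: k = 1, text = '##'
After iteration 3: k = 2, text = '###'
After iteration 4: k = 3, text = '####'
Loop ends.

Final answer: '####'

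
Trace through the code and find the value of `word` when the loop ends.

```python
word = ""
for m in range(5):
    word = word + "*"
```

Let's trace through this code step by step.

Initialize: word = ''
Entering loop: for m in range(5):
After iteration 1: m = 0, word = '*'
After iteration 2: m = 1, word = '**'
After iteration 3: m = 2, word = '***'
After iteration 4: m = 3, word = '****'
After iteration 5: m = 4, word = '*****'
Loop ends.

Final answer: '*****'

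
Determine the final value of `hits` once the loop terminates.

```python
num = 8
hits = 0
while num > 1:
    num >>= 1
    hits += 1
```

Let's trace through this code step by step.

Initialize: num = 8
Initialize: hits = 0
Entering loop: while num > 1:
After iteration 1: num = 4, hits = 1
After iteration 2: num = 2, hits = 2
After iteration 3: num = 1, hits = 3
Loop ends.

Final answer: 3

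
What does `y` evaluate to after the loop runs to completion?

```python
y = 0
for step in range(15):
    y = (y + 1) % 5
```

Let's trace through this code step by step.

Initialize: y = 0
Entering loop: for step in range(15):
After iteration 1: step = 0, y = 1
After iteration 2: step = 1, y = 2
After iteration 3: step = 2, y = 3
After iteration 4: step = 3, y = 4
After iteration 5: step = 4, y = 0
After iteration 6: step = 5, y = 1
After iteration 7: step = 6, y = 2
After iteration 8: step = 7, y = 3
After iteration 9: step = 8, y = 4
After iteration 10: step = 9, y = 0
After iteration 11: step = 10, y = 1
After iteration 12: step = 11, y = 2
After iteration 13: step = 12, y = 3
After iteration 14: step = 13, y = 4
After iteration 15: step = 14, y = 0
Loop ends.

Final answer: 0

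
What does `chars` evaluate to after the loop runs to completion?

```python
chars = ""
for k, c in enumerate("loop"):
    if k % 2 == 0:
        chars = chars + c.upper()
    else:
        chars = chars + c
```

Let's trace through this code step by step.

Initialize: chars = ''
Entering loop: for k, c in enumerate("loop"):
After iteration 1: k = 0, c = 'l', chars = 'L'
After iteration 2: k = 1, c = 'o', chars = 'Lo'
After iteration 3: k = 2, c = 'o', chars = 'LoO'
After iteration 4: k = 3, c = 'p', chars = 'LoOp'
Loop ends.

Final answer: 'LoOp'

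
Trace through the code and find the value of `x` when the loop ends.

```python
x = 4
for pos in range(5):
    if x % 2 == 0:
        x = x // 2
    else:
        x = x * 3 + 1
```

Let's trace through this code step by step.

Initialize: x = 4
Entering loop: for pos in range(5):
After iteration 1: pos = 0, x = 2
After iteration 2: pos = 1, x = 1
After iteration 3: pos = 2, x = 4
After iteration 4: pos = 3, x = 2
After iteration 5: pos = 4, x = 1
Loop ends.

Final answer: 1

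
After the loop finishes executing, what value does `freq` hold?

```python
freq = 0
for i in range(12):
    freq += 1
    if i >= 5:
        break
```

Let's trace through this code step by step.

Initialize: freq = 0
Entering loop: for i in range(12):
After iteration 1: i = 0, freq = 1
After iteration 2: i = 1, freq = 2
After iteration 3: i = 2, freq = 3
After iteration 4: i = 3, freq = 4
After iteration 5: i = 4, freq = 5
After iteration 6: i = 5, freq = 6
Loop ends.

Final answer: 6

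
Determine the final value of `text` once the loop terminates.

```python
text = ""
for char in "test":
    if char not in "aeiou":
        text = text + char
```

Let's trace through this code step by step.

Initialize: text = ''
Entering loop: for char in "test":
After iteration 1: char = 't', text = 't'
After iteration 2: char = 'e', text = 't'
After iteration 3: char = 's', text = 'ts'
After iteration 4: char = 't', text = 'tst'
Loop ends.

Final answer: 'tst'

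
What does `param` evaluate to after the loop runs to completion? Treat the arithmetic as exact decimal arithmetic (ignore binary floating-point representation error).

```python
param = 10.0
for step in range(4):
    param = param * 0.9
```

Let's trace through this code step by step.

Initialize: param = 10.0
Entering loop: for step in range(4):
After iteration 1: step = 0, param = 9.0
After iteration 2: step = 1, param = 8.1
After iteration 3: step = 2, param = 7.29
After iteration 4: step = 3, param = 6.561
Loop ends.

Final answer: 6.561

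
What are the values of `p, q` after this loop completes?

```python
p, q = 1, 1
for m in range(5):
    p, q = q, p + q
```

Let's trace through this code step by step.

Initialize: p = 1
Initialize: q = 1
Entering loop: for m in range(5):
After iteration 1: m = 0, p = 1, q = 2
After iteration 2: m = 1, p = 2, q = 3
After iteration 3: m = 2, p = 3, q = 5
After iteration 4: m = 3, p = 5, q = 8
After iteration 5: m = 4, p = 8, q = 13
Loop ends.

Final answer: 8, 13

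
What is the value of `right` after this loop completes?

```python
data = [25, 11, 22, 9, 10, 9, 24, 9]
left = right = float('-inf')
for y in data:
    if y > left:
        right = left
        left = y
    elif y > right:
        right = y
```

Let's trace through this code step by step.

Initialize: data = [25, 11, 22, 9, 10, 9, 24, 9]
Initialize: left = -inf
Initialize: right = -inf
Entering loop: for y in data:
After iteration 1: y = 25, left = 25, right = -inf
After iteration 2: y = 11, left = 25, right = 11
After iteration 3: y = 22, left = 25, right = 22
After iteration 4: y = 9, left = 25, right = 22
After iteration 5: y = 10, left = 25, right = 22
After iteration 6: y = 9, left = 25, right = 22
After iteration 7: y = 24, left = 25, right = 24
After iteration 8: y = 9, left = 25, right = 24
Loop ends.

Final answer: 24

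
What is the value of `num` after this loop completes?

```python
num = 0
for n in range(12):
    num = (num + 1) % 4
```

Let's trace through this code step by step.

Initialize: num = 0
Entering loop: for n in range(12):
After iteration 1: n = 0, num = 1
After iteration 2: n = 1, num = 2
After iteration 3: n = 2, num = 3
After iteration 4: n = 3, num = 0
After iteration 5: n = 4, num = 1
After iteration 6: n = 5, num = 2
After iteration 7: n = 6, num = 3
After iteration 8: n = 7, num = 0
After iteration 9: n = 8, num = 1
After iteration 10: n = 9, num = 2
After iteration 11: n = 10, num = 3
After iteration 12: n = 11, num = 0
Loop ends.

Final answer: 0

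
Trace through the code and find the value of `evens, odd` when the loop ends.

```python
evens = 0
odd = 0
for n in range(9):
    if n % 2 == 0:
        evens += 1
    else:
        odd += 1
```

Let's trace through this code step by step.

Initialize: evens = 0
Initialize: odd = 0
Entering loop: for n in range(9):
After iteration 1: n = 0, evens = 1, odd = 0
After iteration 2: n = 1, evens = 1, odd = 1
After iteration 3: n = 2, evens = 2, odd = 1
After iteration 4: n = 3, evens = 2, odd = 2
After iteration 5: n = 4, evens = 3, odd = 2
After iteration 6: n = 5, evens = 3, odd = 3
After iteration 7: n = 6, evens = 4, odd = 3
After iteration 8: n = 7, evens = 4, odd = 4
After iteration 9: n = 8, evens = 5, odd = 4
Loop ends.

Final answer: 5, 4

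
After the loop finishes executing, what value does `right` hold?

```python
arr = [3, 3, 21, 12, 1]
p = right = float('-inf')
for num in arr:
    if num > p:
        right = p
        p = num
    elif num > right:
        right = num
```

Let's trace through this code step by step.

Initialize: arr = [3, 3, 21, 12, 1]
Initialize: p = -inf
Initialize: right = -inf
Entering loop: for num in arr:
After iteration 1: num = 3, p = 3, right = -inf
After iteration 2: num = 3, p = 3, right = 3
After iteration 3: num = 21, p = 21, right = 3
After iteration 4: num = 12, p = 21, right = 12
After iteration 5: num = 1, p = 21, right = 12
Loop ends.

Final answer: 12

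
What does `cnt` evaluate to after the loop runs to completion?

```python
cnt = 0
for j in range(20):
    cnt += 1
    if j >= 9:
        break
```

Let's trace through this code step by step.

Initialize: cnt = 0
Entering loop: for j in range(20):
After iteration 1: j = 0, cnt = 1
After iteration 2: j = 1, cnt = 2
After iteration 3: j = 2, cnt = 3
After iteration 4: j = 3, cnt = 4
After iteration 5: j = 4, cnt = 5
After iteration 6: j = 5, cnt = 6
After iteration 7: j = 6, cnt = 7
After iteration 8: j = 7, cnt = 8
After iteration 9: j = 8, cnt = 9
After iteration 10: j = 9, cnt = 10
Loop ends.

Final answer: 10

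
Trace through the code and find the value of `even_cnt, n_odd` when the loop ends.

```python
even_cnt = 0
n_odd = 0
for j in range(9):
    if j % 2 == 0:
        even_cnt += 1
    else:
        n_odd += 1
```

Let's trace through this code step by step.

Initialize: even_cnt = 0
Initialize: n_odd = 0
Entering loop: for j in range(9):
After iteration 1: j = 0, even_cnt = 1, n_odd = 0
After iteration 2: j = 1, even_cnt = 1, n_odd = 1
After iteration 3: j = 2, even_cnt = 2, n_odd = 1
After iteration 4: j = 3, even_cnt = 2, n_odd = 2
After iteration 5: j = 4, even_cnt = 3, n_odd = 2
After iteration 6: j = 5, even_cnt = 3, n_odd = 3
After iteration 7: j = 6, even_cnt = 4, n_odd = 3
After iteration 8: j = 7, even_cnt = 4, n_odd = 4
After iteration 9: j = 8, even_cnt = 5, n_odd = 4
Loop ends.

Final answer: 5, 4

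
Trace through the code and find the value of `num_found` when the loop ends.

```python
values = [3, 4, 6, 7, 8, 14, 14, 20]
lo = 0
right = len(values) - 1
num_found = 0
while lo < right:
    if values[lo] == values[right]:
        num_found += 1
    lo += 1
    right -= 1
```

Let's trace through this code step by step.

Initialize: values = [3, 4, 6, 7, 8, 14, 14, 20]
Initialize: lo = 0
Initialize: right = 7
Initialize: num_found = 0
Entering loop: while lo < right:
After iteration 1: lo = 1, right = 6, num_found = 0
After iteration 2: lo = 2, right = 5, num_found = 0
After iteration 3: lo = 3, right = 4, num_found = 0
After iteration 4: lo = 4, right = 3, num_found = 0
Loop ends.

Final answer: 0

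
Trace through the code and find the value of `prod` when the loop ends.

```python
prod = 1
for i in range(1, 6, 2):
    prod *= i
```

Let's trace through this code step by step.

Initialize: prod = 1
Entering loop: for i in range(1, 6, 2):
After iteration 1: i = 1, prod = 1
After iteration 2: i = 3, prod = 3
After iteration 3: i = 5, prod = 15
Loop ends.

Final answer: 15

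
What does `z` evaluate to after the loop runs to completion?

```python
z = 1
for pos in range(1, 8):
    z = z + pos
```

Let's trace through this code step by step.

Initialize: z = 1
Entering loop: for pos in range(1, 8):
After iteration 1: pos = 1, z = 2
After iteration 2: pos = 2, z = 4
After iteration 3: pos = 3, z = 7
After iteration 4: pos = 4, z = 11
After iteration 5: pos = 5, z = 16
After iteration 6: pos = 6, z = 22
After iteration 7: pos = 7, z = 29
Loop ends.

Final answer: 29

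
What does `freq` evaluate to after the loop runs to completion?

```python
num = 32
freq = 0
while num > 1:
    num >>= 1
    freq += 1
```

Let's trace through this code step by step.

Initialize: num = 32
Initialize: freq = 0
Entering loop: while num > 1:
After iteration 1: num = 16, freq = 1
After iteration 2: num = 8, freq = 2
After iteration 3: num = 4, freq = 3
After iteration 4: num = 2, freq = 4
After iteration 5: num = 1, freq = 5
Loop ends.

Final answer: 5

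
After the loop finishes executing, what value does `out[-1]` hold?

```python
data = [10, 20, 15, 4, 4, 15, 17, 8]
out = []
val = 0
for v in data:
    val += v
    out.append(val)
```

Let's trace through this code step by step.

Initialize: data = [10, 20, 15, 4, 4, 15, 17, 8]
Initialize: out = []
Initialize: val = 0
Entering loop: for v in data:
After iteration 1: v = 10, out = [10], val = 10
After iteration 2: v = 20, out = [10, 30], val = 30
After iteration 3: v = 15, out = [10, 30, 45], val = 45
After iteration 4: v = 4, out = [10, 30, 45, 49], val = 49
After iteration 5: v = 4, out = [10, 30, 45, 49, 53], val = 53
After iteration 6: v = 15, out = [10, 30, 45, 49, 53, 68], val = 68
After iteration 7: v = 17, out = [10, 30, 45, 49, 53, 68, 85], val = 85
After iteration 8: v = 8, out = [10, 30, 45, 49, 53, 68, 85, 93], val = 93
Loop ends.
out[-1] = 93

Final answer: 93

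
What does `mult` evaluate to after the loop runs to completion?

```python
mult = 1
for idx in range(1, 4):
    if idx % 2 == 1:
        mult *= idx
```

Let's trace through this code step by step.

Initialize: mult = 1
Entering loop: for idx in range(1, 4):
After iteration 1: idx = 1, mult = 1
After iteration 2: idx = 2, mult = 1
After iteration 3: idx = 3, mult = 3
Loop ends.

Final answer: 3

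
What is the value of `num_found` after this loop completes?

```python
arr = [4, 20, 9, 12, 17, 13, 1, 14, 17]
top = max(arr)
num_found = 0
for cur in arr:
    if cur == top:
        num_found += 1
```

Let's trace through this code step by step.

Initialize: arr = [4, 20, 9, 12, 17, 13, 1, 14, 17]
Initialize: top = 20
Initialize: num_found = 0
Entering loop: for cur in arr:
After iteration 1: cur = 4, num_found = 0
After iteration 2: cur = 20, num_found = 1
After iteration 3: cur = 9, num_found = 1
After iteration 4: cur = 12, num_found = 1
After iteration 5: cur = 17, num_found = 1
After iteration 6: cur = 13, num_found = 1
After iteration 7: cur = 1, num_found = 1
After iteration 8: cur = 14, num_found = 1
After iteration 9: cur = 17, num_found = 1
Loop ends.

Final answer: 1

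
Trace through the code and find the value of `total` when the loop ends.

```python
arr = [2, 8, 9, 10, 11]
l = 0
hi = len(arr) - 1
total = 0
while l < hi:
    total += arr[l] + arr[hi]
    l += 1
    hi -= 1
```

Let's trace through this code step by step.

Initialize: arr = [2, 8, 9, 10, 11]
Initialize: l = 0
Initialize: hi = 4
Initialize: total = 0
Entering loop: while l < hi:
After iteration 1: l = 1, hi = 3, total = 13
After iteration 2: l = 2, hi = 2, total = 31
Loop ends.

Final answer: 31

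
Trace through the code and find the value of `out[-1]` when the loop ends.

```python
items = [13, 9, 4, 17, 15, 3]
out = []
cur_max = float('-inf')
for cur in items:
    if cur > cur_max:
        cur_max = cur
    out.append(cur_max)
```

Let's trace through this code step by step.

Initialize: items = [13, 9, 4, 17, 15, 3]
Initialize: out = []
Initialize: cur_max = -inf
Entering loop: for cur in items:
After iteration 1: cur = 13, out = [13], cur_max = 13
After iteration 2: cur = 9, out = [13, 13], cur_max = 13
After iteration 3: cur = 4, out = [13, 13, 13], cur_max = 13
After iteration 4: cur = 17, out = [13, 13, 13, 17], cur_max = 17
After iteration 5: cur = 15, out = [13, 13, 13, 17, 17], cur_max = 17
After iteration 6: cur = 3, out = [13, 13, 13, 17, 17, 17], cur_max = 17
Loop ends.
out[-1] = 17

Final answer: 17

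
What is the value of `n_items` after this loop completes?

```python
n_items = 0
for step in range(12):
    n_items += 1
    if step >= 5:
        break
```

Let's trace through this code step by step.

Initialize: n_items = 0
Entering loop: for step in range(12):
After iteration 1: step = 0, n_items = 1
After iteration 2: step = 1, n_items = 2
After iteration 3: step = 2, n_items = 3
After iteration 4: step = 3, n_items = 4
After iteration 5: step = 4, n_items = 5
After iteration 6: step = 5, n_items = 6
Loop ends.

Final answer: 6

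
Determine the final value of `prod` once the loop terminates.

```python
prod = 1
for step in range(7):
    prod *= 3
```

Let's trace through this code step by step.

Initialize: prod = 1
Entering loop: for step in range(7):
After iteration 1: step = 0, prod = 3
After iteration 2: step = 1, prod = 9
After iteration 3: step = 2, prod = 27
After iteration 4: step = 3, prod = 81
After iteration 5: step = 4, prod = 243
After iteration 6: step = 5, prod = 729
After iteration 7: step = 6, prod = 2187
Loop ends.

Final answer: 2187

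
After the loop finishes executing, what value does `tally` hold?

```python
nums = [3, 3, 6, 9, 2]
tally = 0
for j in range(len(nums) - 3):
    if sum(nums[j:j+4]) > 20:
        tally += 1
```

Let's trace through this code step by step.

Initialize: nums = [3, 3, 6, 9, 2]
Initialize: tally = 0
Entering loop: for j in range(len(nums) - 3):
After iteration 1: j = 0, tally = 1
After iteration 2: j = 1, tally = 1
Loop ends.

Final answer: 1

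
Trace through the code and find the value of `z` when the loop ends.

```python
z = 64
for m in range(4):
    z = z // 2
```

Let's trace through this code step by step.

Initialize: z = 64
Entering loop: for m in range(4):
After iteration 1: m = 0, z = 32
After iteration 2: m = 1, z = 16
After iteration 3: m = 2, z = 8
After iteration 4: m = 3, z = 4
Loop ends.

Final answer: 4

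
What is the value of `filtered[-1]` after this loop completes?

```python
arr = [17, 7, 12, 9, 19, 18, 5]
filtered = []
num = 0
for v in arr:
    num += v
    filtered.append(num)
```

Let's trace through this code step by step.

Initialize: arr = [17, 7, 12, 9, 19, 18, 5]
Initialize: filtered = []
Initialize: num = 0
Entering loop: for v in arr:
After iteration 1: v = 17, filtered = [17], num = 17
After iteration 2: v = 7, filtered = [17, 24], num = 24
After iteration 3: v = 12, filtered = [17, 24, 36], num = 36
After iteration 4: v = 9, filtered = [17, 24, 36, 45], num = 45
After iteration 5: v = 19, filtered = [17, 24, 36, 45, 64], num = 64
After iteration 6: v = 18, filtered = [17, 24, 36, 45, 64, 82], num = 82
After iteration 7: v = 5, filtered = [17, 24, 36, 45, 64, 82, 87], num = 87
Loop ends.
filtered[-1] = 87

Final answer: 87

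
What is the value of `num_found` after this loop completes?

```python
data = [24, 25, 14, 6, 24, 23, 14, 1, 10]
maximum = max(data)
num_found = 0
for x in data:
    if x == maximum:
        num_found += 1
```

Let's trace through this code step by step.

Initialize: data = [24, 25, 14, 6, 24, 23, 14, 1, 10]
Initialize: maximum = 25
Initialize: num_found = 0
Entering loop: for x in data:
After iteration 1: x = 24, num_found = 0
After iteration 2: x = 25, num_found = 1
After iteration 3: x = 14, num_found = 1
After iteration 4: x = 6, num_found = 1
After iteration 5: x = 24, num_found = 1
After iteration 6: x = 23, num_found = 1
After iteration 7: x = 14, num_found = 1
After iteration 8: x = 1, num_found = 1
After iteration 9: x = 10, num_found = 1
Loop ends.

Final answer: 1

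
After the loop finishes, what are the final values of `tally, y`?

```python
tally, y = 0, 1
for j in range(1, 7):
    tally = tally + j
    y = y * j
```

Let's trace through this code step by step.

Initialize: tally = 0
Initialize: y = 1
Entering loop: for j in range(1, 7):
After iteration 1: j = 1, tally = 1, y = 1
After iteration 2: j = 2, tally = 3, y = 2
After iteration 3: j = 3, tally = 6, y = 6
After iteration 4: j = 4, tally = 10, y = 24
After iteration 5: j = 5, tally = 15, y = 120
After iteration 6: j = 6, tally = 21, y = 720
Loop ends.

Final answer: 21, 720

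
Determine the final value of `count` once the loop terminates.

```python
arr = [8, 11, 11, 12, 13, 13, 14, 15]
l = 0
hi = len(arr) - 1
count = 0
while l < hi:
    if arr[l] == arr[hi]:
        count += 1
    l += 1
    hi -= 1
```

Let's trace through this code step by step.

Initialize: arr = [8, 11, 11, 12, 13, 13, 14, 15]
Initialize: l = 0
Initialize: hi = 7
Initialize: count = 0
Entering loop: while l < hi:
After iteration 1: l = 1, hi = 6, count = 0
After iteration 2: l = 2, hi = 5, count = 0
After iteration 3: l = 3, hi = 4, count = 0
After iteration 4: l = 4, hi = 3, count = 0
Loop ends.

Final answer: 0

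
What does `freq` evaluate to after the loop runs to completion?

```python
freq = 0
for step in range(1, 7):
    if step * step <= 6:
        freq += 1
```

Let's trace through this code step by step.

Initialize: freq = 0
Entering loop: for step in range(1, 7):
After iteration 1: step = 1, freq = 1
After iteration 2: step = 2, freq = 2
After iteration 3: step = 3, freq = 2
After iteration 4: step = 4, freq = 2
After iteration 5: step = 5, freq = 2
After iteration 6: step = 6, freq = 2
Loop ends.

Final answer: 2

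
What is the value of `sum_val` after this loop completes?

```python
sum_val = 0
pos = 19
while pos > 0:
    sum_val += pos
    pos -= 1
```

Let's trace through this code step by step.

Initialize: sum_val = 0
Initialize: pos = 19
Entering loop: while pos > 0:
After iteration 1: sum_val = 19, pos = 18
After iteration 2: sum_val = 37, pos = 17
After iteration 3: sum_val = 54, pos = 16
After iteration 4: sum_val = 70, pos = 15
After iteration 5: sum_val = 85, pos = 14
After iteration 6: sum_val = 99, pos = 13
After iteration 7: sum_val = 112, pos = 12
After iteration 8: sum_val = 124, pos = 11
After iteration 9: sum_val = 135, pos = 10
After iteration 10: sum_val = 145, pos = 9
After iteration 11: sum_val = 154, pos = 8
After iteration 12: sum_val = 162, pos = 7
After iteration 13: sum_val = 169, pos = 6
After iteration 14: sum_val = 175, pos = 5
After iteration 15: sum_val = 180, pos = 4
After iteration 16: sum_val = 184, pos = 3
After iteration 17: sum_val = 187, pos = 2
After iteration 18: sum_val = 189, pos = 1
After iteration 19: sum_val = 190, pos = 0
Loop ends.

Final answer: 190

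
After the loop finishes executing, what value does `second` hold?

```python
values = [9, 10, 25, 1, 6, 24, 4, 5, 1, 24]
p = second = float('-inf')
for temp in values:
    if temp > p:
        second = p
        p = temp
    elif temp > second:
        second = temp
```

Let's trace through this code step by step.

Initialize: values = [9, 10, 25, 1, 6, 24, 4, 5, 1, 24]
Initialize: p = -inf
Initialize: second = -inf
Entering loop: for temp in values:
After iteration 1: temp = 9, p = 9, second = -inf
After iteration 2: temp = 10, p = 10, second = 9
After iteration 3: temp = 25, p = 25, second = 10
After iteration 4: temp = 1, p = 25, second = 10
After iteration 5: temp = 6, p = 25, second = 10
After iteration 6: temp = 24, p = 25, second = 24
After iteration 7: temp = 4, p = 25, second = 24
After iteration 8: temp = 5, p = 25, second = 24
After iteration 9: temp = 1, p = 25, second = 24
After iteration 10: temp = 24, p = 25, second = 24
Loop ends.

Final answer: 24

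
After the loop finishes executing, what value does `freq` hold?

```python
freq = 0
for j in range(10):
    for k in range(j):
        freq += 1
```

Let's trace through this code step by step.

Initialize: freq = 0
Entering loop: for j in range(10):
After iteration 1: j = 0, freq = 0
After iteration 2: j = 1, freq = 1, k = 0
After iteration 3: j = 2, freq = 3, k = 1
After iteration 4: j = 3, freq = 6, k = 2
After iteration 5: j = 4, freq = 10, k = 3
After iteration 6: j = 5, freq = 15, k = 4
After iteration 7: j = 6, freq = 21, k = 5
After iteration 8: j = 7, freq = 28, k = 6
After iteration 9: j = 8, freq = 36, k = 7
After iteration 10: j = 9, freq = 45, k = 8
Loop ends.

Final answer: 45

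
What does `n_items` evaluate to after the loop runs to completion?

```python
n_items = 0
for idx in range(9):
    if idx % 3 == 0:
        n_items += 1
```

Let's trace through this code step by step.

Initialize: n_items = 0
Entering loop: for idx in range(9):
After iteration 1: idx = 0, n_items = 1
After iteration 2: idx = 1, n_items = 1
After iteration 3: idx = 2, n_items = 1
After iteration 4: idx = 3, n_items = 2
After iteration 5: idx = 4, n_items = 2
After iteration 6: idx = 5, n_items = 2
After iteration 7: idx = 6, n_items = 3
After iteration 8: idx = 7, n_items = 3
After iteration 9: idx = 8, n_items = 3
Loop ends.

Final answer: 3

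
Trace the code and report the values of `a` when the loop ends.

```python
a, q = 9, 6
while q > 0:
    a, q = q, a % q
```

Let's trace through this code step by step.

Initialize: a = 9
Initialize: q = 6
Entering loop: while q > 0:
After iteration 1: a = 6, q = 3
After iteration 2: a = 3, q = 0
Loop ends.

Final answer: 3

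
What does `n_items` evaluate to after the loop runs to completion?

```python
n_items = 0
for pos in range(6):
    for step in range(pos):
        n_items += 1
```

Let's trace through this code step by step.

Initialize: n_items = 0
Entering loop: for pos in range(6):
After iteration 1: pos = 0, n_items = 0
After iteration 2: pos = 1, n_items = 1, step = 0
After iteration 3: pos = 2, n_items = 3, step = 1
After iteration 4: pos = 3, n_items = 6, step = 2
After iteration 5: pos = 4, n_items = 10, step = 3
After iteration 6: pos = 5, n_items = 15, step = 4
Loop ends.

Final answer: 15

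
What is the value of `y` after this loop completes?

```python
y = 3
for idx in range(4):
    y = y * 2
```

Let's trace through this code step by step.

Initialize: y = 3
Entering loop: for idx in range(4):
After iteration 1: idx = 0, y = 6
After iteration 2: idx = 1, y = 12
After iteration 3: idx = 2, y = 24
After iteration 4: idx = 3, y = 48
Loop ends.

Final answer: 48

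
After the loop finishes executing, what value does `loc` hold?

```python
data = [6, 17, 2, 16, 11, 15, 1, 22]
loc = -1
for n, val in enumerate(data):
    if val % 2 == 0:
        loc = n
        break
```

Let's trace through this code step by step.

Initialize: data = [6, 17, 2, 16, 11, 15, 1, 22]
Initialize: loc = -1
Entering loop: for n, val in enumerate(data):
After iteration 1: n = 0, val = 6, loc = 0
Loop ends.

Final answer: 0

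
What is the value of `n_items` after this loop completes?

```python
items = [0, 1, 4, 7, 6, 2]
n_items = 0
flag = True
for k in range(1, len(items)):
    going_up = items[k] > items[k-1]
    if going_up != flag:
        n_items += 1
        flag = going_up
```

Let's trace through this code step by step.

Initialize: items = [0, 1, 4, 7, 6, 2]
Initialize: n_items = 0
Initialize: flag = True
Entering loop: for k in range(1, len(items)):
After iteration 1: k = 1, n_items = 0, flag = True, going_up = True
After iteration 2: k = 2, n_items = 0, flag = True, going_up = True
After iteration 3: k = 3, n_items = 0, flag = True, going_up = True
After iteration 4: k = 4, n_items = 1, flag = False, going_up = False
After iteration 5: k = 5, n_items = 1, flag = False, going_up = False
Loop ends.

Final answer: 1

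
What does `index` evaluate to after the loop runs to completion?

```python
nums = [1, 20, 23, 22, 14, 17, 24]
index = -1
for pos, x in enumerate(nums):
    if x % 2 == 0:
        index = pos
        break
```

Let's trace through this code step by step.

Initialize: nums = [1, 20, 23, 22, 14, 17, 24]
Initialize: index = -1
Entering loop: for pos, x in enumerate(nums):
After iteration 1: pos = 0, x = 1, index = -1
After iteration 2: pos = 1, x = 20, index = 1
Loop ends.

Final answer: 1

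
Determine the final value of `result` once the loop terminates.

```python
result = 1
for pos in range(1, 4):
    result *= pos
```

Let's trace through this code step by step.

Initialize: result = 1
Entering loop: for pos in range(1, 4):
After iteration 1: pos = 1, result = 1
After iteration 2: pos = 2, result = 2
After iteration 3: pos = 3, result = 6
Loop ends.

Final answer: 6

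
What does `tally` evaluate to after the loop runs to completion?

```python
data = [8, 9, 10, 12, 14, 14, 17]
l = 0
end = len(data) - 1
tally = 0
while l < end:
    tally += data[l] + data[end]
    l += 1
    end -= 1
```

Let's trace through this code step by step.

Initialize: data = [8, 9, 10, 12, 14, 14, 17]
Initialize: l = 0
Initialize: end = 6
Initialize: tally = 0
Entering loop: while l < end:
After iteration 1: l = 1, end = 5, tally = 25
After iteration 2: l = 2, end = 4, tally = 48
After iteration 3: l = 3, end = 3, tally = 72
Loop ends.

Final answer: 72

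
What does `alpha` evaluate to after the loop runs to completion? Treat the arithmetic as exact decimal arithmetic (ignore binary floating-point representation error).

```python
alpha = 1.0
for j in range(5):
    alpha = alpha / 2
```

Let's trace through this code step by step.

Initialize: alpha = 1.0
Entering loop: for j in range(5):
After iteration 1: j = 0, alpha = 0.5
After iteration 2: j = 1, alpha = 0.25
After iteration 3: j = 2, alpha = 0.125
After iteration 4: j = 3, alpha = 0.0625
After iteration 5: j = 4, alpha = 0.03125
Loop ends.

Final answer: 0.03125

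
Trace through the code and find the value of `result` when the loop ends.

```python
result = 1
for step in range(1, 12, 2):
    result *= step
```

Let's trace through this code step by step.

Initialize: result = 1
Entering loop: for step in range(1, 12, 2):
After iteration 1: step = 1, result = 1
After iteration 2: step = 3, result = 3
After iteration 3: step = 5, result = 15
After iteration 4: step = 7, result = 105
After iteration 5: step = 9, result = 945
After iteration 6: step = 11, result = 10395
Loop ends.

Final answer: 10395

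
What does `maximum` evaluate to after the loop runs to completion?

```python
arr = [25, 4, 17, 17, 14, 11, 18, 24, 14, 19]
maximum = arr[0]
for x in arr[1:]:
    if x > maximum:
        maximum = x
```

Let's trace through this code step by step.

Initialize: arr = [25, 4, 17, 17, 14, 11, 18, 24, 14, 19]
Initialize: maximum = 25
Entering loop: for x in arr[1:]:
After iteration 1: x = 4, maximum = 25
After iteration 2: x = 17, maximum = 25
After iteration 3: x = 17, maximum = 25
After iteration 4: x = 14, maximum = 25
After iteration 5: x = 11, maximum = 25
After iteration 6: x = 18, maximum = 25
After iteration 7: x = 24, maximum = 25
After iteration 8: x = 14, maximum = 25
After iteration 9: x = 19, maximum = 25
Loop ends.

Final answer: 25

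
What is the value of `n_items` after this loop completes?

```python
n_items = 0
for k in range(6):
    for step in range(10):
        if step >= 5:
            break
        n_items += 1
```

Let's trace through this code step by step.

Initialize: n_items = 0
Entering loop: for k in range(6):
After iteration 1: k = 0, n_items = 5
After iteration 2: k = 1, n_items = 10
After iteration 3: k = 2, n_items = 15
After iteration 4: k = 3, n_items = 20
After iteration 5: k = 4, n_items = 25
After iteration 6: k = 5, n_items = 30
Loop ends.

Final answer: 30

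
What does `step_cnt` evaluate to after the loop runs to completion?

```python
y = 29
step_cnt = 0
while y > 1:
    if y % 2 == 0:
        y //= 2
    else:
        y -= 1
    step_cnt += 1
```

Let's trace through this code step by step.

Initialize: y = 29
Initialize: step_cnt = 0
Entering loop: while y > 1:
After iteration 1: y = 28, step_cnt = 1
After iteration 2: y = 14, step_cnt = 2
After iteration 3: y = 7, step_cnt = 3
After iteration 4: y = 6, step_cnt = 4
After iteration 5: y = 3, step_cnt = 5
After iteration 6: y = 2, step_cnt = 6
After iteration 7: y = 1, step_cnt = 7
Loop ends.

Final answer: 7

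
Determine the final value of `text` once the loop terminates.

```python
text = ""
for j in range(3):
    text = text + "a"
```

Let's trace through this code step by step.

Initialize: text = ''
Entering loop: for j in range(3):
After iteration 1: j = 0, text = 'a'
After iteration 2: j = 1, text = 'aa'
After iteration 3: j = 2, text = 'aaa'
Loop ends.

Final answer: 'aaa'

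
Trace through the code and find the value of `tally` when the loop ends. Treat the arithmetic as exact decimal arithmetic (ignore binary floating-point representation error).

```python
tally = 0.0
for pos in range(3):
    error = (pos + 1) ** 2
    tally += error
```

Let's trace through this code step by step.

Initialize: tally = 0.0
Entering loop: for pos in range(3):
After iteration 1: pos = 0, tally = 1.0, error = 1
After iteration 2: pos = 1, tally = 5.0, error = 4
After iteration 3: pos = 2, tally = 14.0, error = 9
Loop ends.

Final answer: 14.0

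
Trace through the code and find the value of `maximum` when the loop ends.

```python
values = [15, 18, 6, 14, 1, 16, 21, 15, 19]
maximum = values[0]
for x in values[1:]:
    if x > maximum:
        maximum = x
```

Let's trace through this code step by step.

Initialize: values = [15, 18, 6, 14, 1, 16, 21, 15, 19]
Initialize: maximum = 15
Entering loop: for x in values[1:]:
After iteration 1: x = 18, maximum = 18
After iteration 2: x = 6, maximum = 18
After iteration 3: x = 14, maximum = 18
After iteration 4: x = 1, maximum = 18
After iteration 5: x = 16, maximum = 18
After iteration 6: x = 21, maximum = 21
After iteration 7: x = 15, maximum = 21
After iteration 8: x = 19, maximum = 21
Loop ends.

Final answer: 21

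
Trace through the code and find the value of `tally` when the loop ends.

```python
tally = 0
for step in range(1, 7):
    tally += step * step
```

Let's trace through this code step by step.

Initialize: tally = 0
Entering loop: for step in range(1, 7):
After iteration 1: step = 1, tally = 1
After iteration 2: step = 2, tally = 5
After iteration 3: step = 3, tally = 14
After iteration 4: step = 4, tally = 30
After iteration 5: step = 5, tally = 55
After iteration 6: step = 6, tally = 91
Loop ends.

Final answer: 91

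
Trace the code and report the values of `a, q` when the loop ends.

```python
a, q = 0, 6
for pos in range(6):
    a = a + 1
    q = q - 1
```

Let's trace through this code step by step.

Initialize: a = 0
Initialize: q = 6
Entering loop: for pos in range(6):
After iteration 1: pos = 0, a = 1, q = 5
After iteration 2: pos = 1, a = 2, q = 4
After iteration 3: pos = 2, a = 3, q = 3
After iteration 4: pos = 3, a = 4, q = 2
After iteration 5: pos = 4, a = 5, q = 1
After iteration 6: pos = 5, a = 6, q = 0
Loop ends.

Final answer: 6, 0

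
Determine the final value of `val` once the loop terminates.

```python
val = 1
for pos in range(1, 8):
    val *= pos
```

Let's trace through this code step by step.

Initialize: val = 1
Entering loop: for pos in range(1, 8):
After iteration 1: pos = 1, val = 1
After iteration 2: pos = 2, val = 2
After iteration 3: pos = 3, val = 6
After iteration 4: pos = 4, val = 24
After iteration 5: pos = 5, val = 120
After iteration 6: pos = 6, val = 720
After iteration 7: pos = 7, val = 5040
Loop ends.

Final answer: 5040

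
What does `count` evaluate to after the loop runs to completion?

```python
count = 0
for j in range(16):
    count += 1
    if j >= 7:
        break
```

Let's trace through this code step by step.

Initialize: count = 0
Entering loop: for j in range(16):
After iteration 1: j = 0, count = 1
After iteration 2: j = 1, count = 2
After iteration 3: j = 2, count = 3
After iteration 4: j = 3, count = 4
After iteration 5: j = 4, count = 5
After iteration 6: j = 5, count = 6
After iteration 7: j = 6, count = 7
After iteration 8: j = 7, count = 8
Loop ends.

Final answer: 8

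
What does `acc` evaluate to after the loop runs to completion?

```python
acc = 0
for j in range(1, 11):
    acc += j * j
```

Let's trace through this code step by step.

Initialize: acc = 0
Entering loop: for j in range(1, 11):
After iteration 1: j = 1, acc = 1
After iteration 2: j = 2, acc = 5
After iteration 3: j = 3, acc = 14
After iteration 4: j = 4, acc = 30
After iteration 5: j = 5, acc = 55
After iteration 6: j = 6, acc = 91
After iteration 7: j = 7, acc = 140
After iteration 8: j = 8, acc = 204
After iteration 9: j = 9, acc = 285
After iteration 10: j = 10, acc = 385
Loop ends.

Final answer: 385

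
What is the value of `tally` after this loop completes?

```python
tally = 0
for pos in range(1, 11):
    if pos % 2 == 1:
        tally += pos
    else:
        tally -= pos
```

Let's trace through this code step by step.

Initialize: tally = 0
Entering loop: for pos in range(1, 11):
After iteration 1: pos = 1, tally = 1
After iteration 2: pos = 2, tally = -1
After iteration 3: pos = 3, tally = 2
After iteration 4: pos = 4, tally = -2
After iteration 5: pos = 5, tally = 3
After iteration 6: pos = 6, tally = -3
After iteration 7: pos = 7, tally = 4
After iteration 8: pos = 8, tally = -4
After iteration 9: pos = 9, tally = 5
After iteration 10: pos = 10, tally = -5
Loop ends.

Final answer: -5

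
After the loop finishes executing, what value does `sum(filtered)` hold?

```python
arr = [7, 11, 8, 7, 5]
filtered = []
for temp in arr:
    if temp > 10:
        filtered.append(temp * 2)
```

Let's trace through this code step by step.

Initialize: arr = [7, 11, 8, 7, 5]
Initialize: filtered = []
Entering loop: for temp in arr:
After iteration 1: temp = 7, filtered = []
After iteration 2: temp = 11, filtered = [22]
After iteration 3: temp = 8, filtered = [22]
After iteration 4: temp = 7, filtered = [22]
After iteration 5: temp = 5, filtered = [22]
Loop ends.
sum(filtered) = 22

Final answer: 22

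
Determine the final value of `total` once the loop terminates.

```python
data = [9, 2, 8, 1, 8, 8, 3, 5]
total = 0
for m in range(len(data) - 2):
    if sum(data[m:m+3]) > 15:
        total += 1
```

Let's trace through this code step by step.

Initialize: data = [9, 2, 8, 1, 8, 8, 3, 5]
Initialize: total = 0
Entering loop: for m in range(len(data) - 2):
After iteration 1: m = 0, total = 1
After iteration 2: m = 1, total = 1
After iteration 3: m = 2, total = 2
After iteration 4: m = 3, total = 3
After iteration 5: m = 4, total = 4
After iteration 6: m = 5, total = 5
Loop ends.

Final answer: 5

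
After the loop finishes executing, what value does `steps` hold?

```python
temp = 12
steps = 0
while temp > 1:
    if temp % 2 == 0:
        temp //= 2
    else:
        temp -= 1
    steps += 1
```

Let's trace through this code step by step.

Initialize: temp = 12
Initialize: steps = 0
Entering loop: while temp > 1:
After iteration 1: temp = 6, steps = 1
After iteration 2: temp = 3, steps = 2
After iteration 3: temp = 2, steps = 3
After iteration 4: temp = 1, steps = 4
Loop ends.

Final answer: 4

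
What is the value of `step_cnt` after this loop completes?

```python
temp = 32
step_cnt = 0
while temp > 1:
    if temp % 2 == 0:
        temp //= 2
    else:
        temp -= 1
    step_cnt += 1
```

Let's trace through this code step by step.

Initialize: temp = 32
Initialize: step_cnt = 0
Entering loop: while temp > 1:
After iteration 1: temp = 16, step_cnt = 1
After iteration 2: temp = 8, step_cnt = 2
After iteration 3: temp = 4, step_cnt = 3
After iteration 4: temp = 2, step_cnt = 4
After iteration 5: temp = 1, step_cnt = 5
Loop ends.

Final answer: 5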